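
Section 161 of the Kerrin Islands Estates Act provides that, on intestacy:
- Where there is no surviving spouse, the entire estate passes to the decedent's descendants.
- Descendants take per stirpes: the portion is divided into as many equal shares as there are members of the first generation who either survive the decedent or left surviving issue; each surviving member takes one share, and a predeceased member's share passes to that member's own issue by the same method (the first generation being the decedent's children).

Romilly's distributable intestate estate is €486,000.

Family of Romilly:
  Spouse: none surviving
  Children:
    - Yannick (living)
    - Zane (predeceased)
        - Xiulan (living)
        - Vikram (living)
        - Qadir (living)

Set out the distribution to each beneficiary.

The entire €486,000 passes to the descendants.
That amount (€486,000) is divided into 2 shares of €243,000: Yannick takes €243,000; Zane's €243,000 share passes to Zane's issue.
Zane's share (€243,000) is divided into 3 shares of €81,000: Xiulan, Vikram, and Qadir each take €81,000.

Yannick: €243,000; Xiulan: €81,000; Vikram: €81,000; Qadir: €81,000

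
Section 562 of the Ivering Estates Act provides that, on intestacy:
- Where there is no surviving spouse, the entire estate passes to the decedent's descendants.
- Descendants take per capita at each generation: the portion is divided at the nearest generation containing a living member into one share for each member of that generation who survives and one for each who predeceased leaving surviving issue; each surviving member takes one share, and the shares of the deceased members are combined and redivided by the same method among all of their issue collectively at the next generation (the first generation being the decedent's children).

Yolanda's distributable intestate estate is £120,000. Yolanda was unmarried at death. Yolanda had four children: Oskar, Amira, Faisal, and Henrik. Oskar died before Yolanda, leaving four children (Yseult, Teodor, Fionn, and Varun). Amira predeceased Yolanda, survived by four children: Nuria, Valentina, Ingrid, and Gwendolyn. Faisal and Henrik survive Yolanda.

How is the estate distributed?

The entire £120,000 passes to the descendants.
That amount (£120,000) is divided at the children's generation into 4 shares of £30,000. Faisal and Henrik each take £30,000. The 2 shares of the deceased (Oskar and Amira) are combined into a pool of £60,000.
That pool (£60,000) is divided at the grandchildren's generation equally among Yseult, Teodor, Fionn, Varun, Nuria, Valentina, Ingrid, and Gwendolyn: £7,500 each.

Yseult: £7,500; Teodor: £7,500; Fionn: £7,500; Varun: £7,500; Nuria: £7,500; Valentina: £7,500; Ingrid: £7,500; Gwendolyn: £7,500; Faisal: £30,000; Henrik: £30,000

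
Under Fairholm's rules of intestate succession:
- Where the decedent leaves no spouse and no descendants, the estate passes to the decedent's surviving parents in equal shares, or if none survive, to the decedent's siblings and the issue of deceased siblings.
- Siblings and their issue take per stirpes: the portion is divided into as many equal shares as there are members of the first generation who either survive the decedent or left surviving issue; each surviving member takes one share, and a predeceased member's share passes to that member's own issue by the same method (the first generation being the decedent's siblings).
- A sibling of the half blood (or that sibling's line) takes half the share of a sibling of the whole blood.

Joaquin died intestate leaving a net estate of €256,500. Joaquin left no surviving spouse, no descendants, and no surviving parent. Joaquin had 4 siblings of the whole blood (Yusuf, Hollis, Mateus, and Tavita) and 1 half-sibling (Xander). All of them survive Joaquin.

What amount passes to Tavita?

Tavita receives €57,000.

The entire €256,500 passes to the siblings and their issue.
Counting each half-blood sibling's line as half a unit, there are 9/2 units in €256,500, so one unit is €57,000. Whole-blood lines (Yusuf, Hollis, Mateus, and Tavita) take €57,000 each; half-blood lines (Xander) take €28,500 each.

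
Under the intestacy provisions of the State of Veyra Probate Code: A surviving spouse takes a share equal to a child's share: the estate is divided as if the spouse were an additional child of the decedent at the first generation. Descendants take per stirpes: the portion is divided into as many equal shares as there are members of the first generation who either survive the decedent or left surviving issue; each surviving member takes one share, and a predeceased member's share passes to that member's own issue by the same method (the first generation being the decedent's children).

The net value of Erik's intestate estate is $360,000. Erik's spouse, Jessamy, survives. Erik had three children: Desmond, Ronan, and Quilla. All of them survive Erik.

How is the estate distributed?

Jessamy: $90,000; Desmond: $90,000; Ronan: $90,000; Quilla: $90,000

The spouse counts as an additional share at the children's level, so there are 4 primary shares of $90,000. Jessamy takes one such share ($90,000).
The children's combined portion ($270,000) is divided into 3 shares of $90,000: Desmond, Ronan, and Quilla each take $90,000.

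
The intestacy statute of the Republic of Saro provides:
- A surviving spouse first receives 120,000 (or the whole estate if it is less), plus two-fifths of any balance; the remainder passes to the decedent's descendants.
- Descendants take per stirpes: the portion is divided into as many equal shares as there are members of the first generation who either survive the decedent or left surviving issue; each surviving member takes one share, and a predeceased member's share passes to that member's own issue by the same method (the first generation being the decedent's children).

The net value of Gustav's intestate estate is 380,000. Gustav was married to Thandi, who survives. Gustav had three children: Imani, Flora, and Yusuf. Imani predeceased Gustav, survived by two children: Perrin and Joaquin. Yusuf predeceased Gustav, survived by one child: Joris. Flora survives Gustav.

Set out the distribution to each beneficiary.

Thandi first takes 120,000, leaving a balance of 260,000. Thandi then takes two-fifths of the balance (104,000), for a total of 224,000. The remaining 156,000 passes to the descendants.
The descendants' portion (156,000) is divided into 3 shares of 52,000: Flora takes 52,000; Imani's 52,000 share passes to Imani's issue; Yusuf's 52,000 share passes to Yusuf's issue.
Imani's share (52,000) is divided into 2 shares of 26,000: Perrin and Joaquin each take 26,000.
Yusuf's share (52,000) passes entirely to Joris.

Thandi: 224,000; Perrin: 26,000; Joaquin: 26,000; Flora: 52,000; Joris: 52,000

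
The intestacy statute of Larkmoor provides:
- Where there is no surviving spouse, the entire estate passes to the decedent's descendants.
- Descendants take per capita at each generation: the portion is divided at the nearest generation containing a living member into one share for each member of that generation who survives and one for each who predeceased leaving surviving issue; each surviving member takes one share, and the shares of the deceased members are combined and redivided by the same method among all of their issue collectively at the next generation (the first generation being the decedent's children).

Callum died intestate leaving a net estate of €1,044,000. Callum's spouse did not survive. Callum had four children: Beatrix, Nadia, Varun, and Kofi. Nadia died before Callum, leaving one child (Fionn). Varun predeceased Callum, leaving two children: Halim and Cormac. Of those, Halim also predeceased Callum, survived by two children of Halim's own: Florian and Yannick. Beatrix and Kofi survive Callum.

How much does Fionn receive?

The entire €1,044,000 passes to the descendants.
That amount (€1,044,000) is divided at the children's generation into 4 shares of €261,000. Beatrix and Kofi each take €261,000. The 2 shares of the deceased (Nadia and Varun) are combined into a pool of €522,000.
That pool (€522,000) is divided at the grandchildren's generation into 3 shares of €174,000. Fionn and Cormac each take €174,000. The remaining share for the deceased Halim (€174,000) is carried to the next generation.
That pool (€174,000) is divided at the great-grandchildren's generation equally among Florian and Yannick: €87,000 each.

Fionn receives €174,000.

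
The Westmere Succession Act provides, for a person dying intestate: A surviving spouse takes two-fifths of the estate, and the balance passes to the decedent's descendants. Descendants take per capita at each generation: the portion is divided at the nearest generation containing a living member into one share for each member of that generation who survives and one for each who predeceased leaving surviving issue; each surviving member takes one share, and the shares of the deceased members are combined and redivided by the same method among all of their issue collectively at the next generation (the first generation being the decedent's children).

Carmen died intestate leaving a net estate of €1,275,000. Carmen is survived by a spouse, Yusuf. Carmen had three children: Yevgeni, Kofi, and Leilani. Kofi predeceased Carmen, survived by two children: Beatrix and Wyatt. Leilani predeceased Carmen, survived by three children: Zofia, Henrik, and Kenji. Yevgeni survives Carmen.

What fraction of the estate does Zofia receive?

Yusuf takes two-fifths of €1,275,000 = €510,000. The remaining €765,000 passes to the descendants.
The descendants' portion (€765,000) is divided at the children's generation into 3 shares of €255,000. Yevgeni takes €255,000. The 2 shares of the deceased (Kofi and Leilani) are combined into a pool of €510,000.
That pool (€510,000) is divided at the grandchildren's generation equally among Beatrix, Wyatt, Zofia, Henrik, and Kenji: €102,000 each.

Zofia receives 2/25 of the estate.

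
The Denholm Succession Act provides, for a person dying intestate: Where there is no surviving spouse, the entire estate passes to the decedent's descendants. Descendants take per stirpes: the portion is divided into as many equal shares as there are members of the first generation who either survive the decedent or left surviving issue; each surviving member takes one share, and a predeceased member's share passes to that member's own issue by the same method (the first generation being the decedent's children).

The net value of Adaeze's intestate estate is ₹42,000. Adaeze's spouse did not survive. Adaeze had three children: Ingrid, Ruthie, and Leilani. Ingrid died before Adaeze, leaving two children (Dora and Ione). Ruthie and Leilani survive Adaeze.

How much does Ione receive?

Ione receives ₹7,000.

The entire ₹42,000 passes to the descendants.
That amount (₹42,000) is divided into 3 shares of ₹14,000: Ruthie and Leilani each take ₹14,000; Ingrid's ₹14,000 share passes to Ingrid's issue.
Ingrid's share (₹14,000) is divided into 2 shares of ₹7,000: Dora and Ione each take ₹7,000.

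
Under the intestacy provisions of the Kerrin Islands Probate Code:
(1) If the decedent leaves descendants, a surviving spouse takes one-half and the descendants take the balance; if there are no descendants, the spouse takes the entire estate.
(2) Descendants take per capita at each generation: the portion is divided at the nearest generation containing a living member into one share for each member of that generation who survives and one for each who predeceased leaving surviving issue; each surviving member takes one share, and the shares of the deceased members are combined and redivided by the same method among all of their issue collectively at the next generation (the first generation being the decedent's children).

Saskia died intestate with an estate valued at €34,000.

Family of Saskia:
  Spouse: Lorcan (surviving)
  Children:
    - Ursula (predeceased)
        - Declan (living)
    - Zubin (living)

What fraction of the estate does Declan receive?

Lorcan takes one-half of €34,000 = €17,000. The remaining €17,000 passes to the descendants.
The descendants' portion (€17,000) is divided at the children's generation into 2 shares of €8,500. Zubin takes €8,500. The remaining share for the deceased Ursula (€8,500) is carried to the next generation.
That pool (€8,500) passes entirely to Declan, the sole taker at the grandchildren's generation.

Declan receives 1/4 of the estate.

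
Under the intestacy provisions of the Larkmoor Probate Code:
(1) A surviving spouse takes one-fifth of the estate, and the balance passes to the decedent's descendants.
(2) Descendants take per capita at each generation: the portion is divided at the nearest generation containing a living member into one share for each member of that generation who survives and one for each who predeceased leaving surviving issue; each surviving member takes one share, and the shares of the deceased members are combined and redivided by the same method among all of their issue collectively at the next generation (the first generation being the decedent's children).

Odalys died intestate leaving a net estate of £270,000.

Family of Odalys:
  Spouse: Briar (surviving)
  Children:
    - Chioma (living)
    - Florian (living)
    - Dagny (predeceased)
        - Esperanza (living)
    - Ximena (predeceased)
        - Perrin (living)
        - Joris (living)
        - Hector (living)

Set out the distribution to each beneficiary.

Briar: £54,000; Chioma: £54,000; Florian: £54,000; Esperanza: £27,000; Perrin: £27,000; Joris: £27,000; Hector: £27,000

Briar takes one-fifth of £270,000 = £54,000. The remaining £216,000 passes to the descendants.
The descendants' portion (£216,000) is divided at the children's generation into 4 shares of £54,000. Chioma and Florian each take £54,000. The 2 shares of the deceased (Dagny and Ximena) are combined into a pool of £108,000.
That pool (£108,000) is divided at the grandchildren's generation equally among Esperanza, Perrin, Joris, and Hector: £27,000 each.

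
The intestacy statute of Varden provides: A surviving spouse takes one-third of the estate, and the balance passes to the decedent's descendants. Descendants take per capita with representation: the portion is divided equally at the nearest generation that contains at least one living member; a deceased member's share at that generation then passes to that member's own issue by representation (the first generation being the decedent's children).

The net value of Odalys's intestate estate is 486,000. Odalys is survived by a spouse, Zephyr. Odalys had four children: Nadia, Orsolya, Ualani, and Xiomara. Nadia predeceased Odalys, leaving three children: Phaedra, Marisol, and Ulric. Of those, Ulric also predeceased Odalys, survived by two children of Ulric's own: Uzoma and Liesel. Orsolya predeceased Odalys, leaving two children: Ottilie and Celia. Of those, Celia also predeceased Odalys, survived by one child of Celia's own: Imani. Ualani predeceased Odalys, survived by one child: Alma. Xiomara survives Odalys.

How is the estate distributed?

Zephyr takes one-third of 486,000 = 162,000. The remaining 324,000 passes to the descendants.
The descendants' portion (324,000) is divided into 4 shares of 81,000: Xiomara takes 81,000; Nadia's 81,000 share passes to Nadia's issue; Orsolya's 81,000 share passes to Orsolya's issue; Ualani's 81,000 share passes to Ualani's issue.
Nadia's share (81,000) is divided into 3 shares of 27,000: Phaedra and Marisol each take 27,000; Ulric's 27,000 share passes to Ulric's issue.
Ulric's share (27,000) is divided into 2 shares of 13,500: Uzoma and Liesel each take 13,500.
Orsolya's share (81,000) is divided into 2 shares of 40,500: Ottilie takes 40,500; Celia's 40,500 share passes to Celia's issue.
Celia's share (40,500) passes entirely to Imani.
Ualani's share (81,000) passes entirely to Alma.

Zephyr: 162,000; Phaedra: 27,000; Marisol: 27,000; Uzoma: 13,500; Liesel: 13,500; Ottilie: 40,500; Imani: 40,500; Alma: 81,000; Xiomara: 81,000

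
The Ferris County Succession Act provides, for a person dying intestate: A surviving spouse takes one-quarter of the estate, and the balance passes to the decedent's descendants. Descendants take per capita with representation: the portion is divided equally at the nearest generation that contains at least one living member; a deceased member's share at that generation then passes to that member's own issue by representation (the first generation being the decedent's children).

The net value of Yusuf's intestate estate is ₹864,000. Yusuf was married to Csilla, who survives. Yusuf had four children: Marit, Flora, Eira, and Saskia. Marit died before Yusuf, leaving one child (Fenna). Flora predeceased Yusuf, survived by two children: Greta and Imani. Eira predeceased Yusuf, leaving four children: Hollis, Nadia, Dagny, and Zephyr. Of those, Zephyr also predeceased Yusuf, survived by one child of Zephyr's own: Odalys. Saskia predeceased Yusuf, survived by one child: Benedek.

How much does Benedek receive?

Benedek receives ₹81,000.

Csilla takes one-quarter of ₹864,000 = ₹216,000. The remaining ₹648,000 passes to the descendants.
No child survives, so the initial division is made at the grandchildren's generation.
The descendants' portion (₹648,000) is divided into 8 shares of ₹81,000: Fenna, Greta, Imani, Hollis, Nadia, Dagny, and Benedek each take ₹81,000; Zephyr's ₹81,000 share passes to Zephyr's issue.
Zephyr's share (₹81,000) passes entirely to Odalys.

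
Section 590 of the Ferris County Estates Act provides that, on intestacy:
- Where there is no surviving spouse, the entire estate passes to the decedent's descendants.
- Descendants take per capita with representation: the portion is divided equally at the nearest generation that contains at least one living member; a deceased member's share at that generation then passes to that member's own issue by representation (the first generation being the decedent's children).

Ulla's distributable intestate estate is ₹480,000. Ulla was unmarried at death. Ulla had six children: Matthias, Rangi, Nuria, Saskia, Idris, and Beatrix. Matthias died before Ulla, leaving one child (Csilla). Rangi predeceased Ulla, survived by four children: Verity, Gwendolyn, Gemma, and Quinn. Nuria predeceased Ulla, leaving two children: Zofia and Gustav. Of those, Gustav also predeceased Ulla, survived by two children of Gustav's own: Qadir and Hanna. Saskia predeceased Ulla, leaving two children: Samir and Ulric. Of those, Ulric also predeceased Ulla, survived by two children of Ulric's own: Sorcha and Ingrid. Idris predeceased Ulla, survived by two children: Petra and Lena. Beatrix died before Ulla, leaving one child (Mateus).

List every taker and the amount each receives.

Csilla: ₹40,000; Verity: ₹40,000; Gwendolyn: ₹40,000; Gemma: ₹40,000; Quinn: ₹40,000; Zofia: ₹40,000; Qadir: ₹20,000; Hanna: ₹20,000; Samir: ₹40,000; Sorcha: ₹20,000; Ingrid: ₹20,000; Petra: ₹40,000; Lena: ₹40,000; Mateus: ₹40,000

The entire ₹480,000 passes to the descendants.
No child survives, so the initial division is made at the grandchildren's generation.
That amount (₹480,000) is divided into 12 shares of ₹40,000: Csilla, Verity, Gwendolyn, Gemma, Quinn, Zofia, Samir, Petra, Lena, and Mateus each take ₹40,000; Gustav's ₹40,000 share passes to Gustav's issue; Ulric's ₹40,000 share passes to Ulric's issue.
Gustav's share (₹40,000) is divided into 2 shares of ₹20,000: Qadir and Hanna each take ₹20,000.
Ulric's share (₹40,000) is divided into 2 shares of ₹20,000: Sorcha and Ingrid each take ₹20,000.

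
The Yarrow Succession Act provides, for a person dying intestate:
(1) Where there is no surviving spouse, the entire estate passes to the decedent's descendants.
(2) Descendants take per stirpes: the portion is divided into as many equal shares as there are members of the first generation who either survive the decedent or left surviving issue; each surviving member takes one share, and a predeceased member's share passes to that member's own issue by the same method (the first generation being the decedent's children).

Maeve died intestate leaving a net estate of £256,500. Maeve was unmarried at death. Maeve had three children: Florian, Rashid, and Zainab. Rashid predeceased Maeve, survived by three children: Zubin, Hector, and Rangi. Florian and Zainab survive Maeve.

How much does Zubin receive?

The entire £256,500 passes to the descendants.
That amount (£256,500) is divided into 3 shares of £85,500: Florian and Zainab each take £85,500; Rashid's £85,500 share passes to Rashid's issue.
Rashid's share (£85,500) is divided into 3 shares of £28,500: Zubin, Hector, and Rangi each take £28,500.

Zubin receives £28,500.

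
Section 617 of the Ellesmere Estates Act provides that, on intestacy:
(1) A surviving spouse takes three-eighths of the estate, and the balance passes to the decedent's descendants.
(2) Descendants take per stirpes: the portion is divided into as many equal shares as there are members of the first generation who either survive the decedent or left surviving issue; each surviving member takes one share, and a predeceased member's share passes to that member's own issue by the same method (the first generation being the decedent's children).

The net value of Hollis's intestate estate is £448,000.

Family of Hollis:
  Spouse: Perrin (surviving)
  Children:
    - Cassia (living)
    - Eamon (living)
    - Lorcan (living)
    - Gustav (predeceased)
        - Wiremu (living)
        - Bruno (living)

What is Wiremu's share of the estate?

Perrin takes three-eighths of £448,000 = £168,000. The remaining £280,000 passes to the descendants.
The descendants' portion (£280,000) is divided into 4 shares of £70,000: Cassia, Eamon, and Lorcan each take £70,000; Gustav's £70,000 share passes to Gustav's issue.
Gustav's share (£70,000) is divided into 2 shares of £35,000: Wiremu and Bruno each take £35,000.

Wiremu receives £35,000.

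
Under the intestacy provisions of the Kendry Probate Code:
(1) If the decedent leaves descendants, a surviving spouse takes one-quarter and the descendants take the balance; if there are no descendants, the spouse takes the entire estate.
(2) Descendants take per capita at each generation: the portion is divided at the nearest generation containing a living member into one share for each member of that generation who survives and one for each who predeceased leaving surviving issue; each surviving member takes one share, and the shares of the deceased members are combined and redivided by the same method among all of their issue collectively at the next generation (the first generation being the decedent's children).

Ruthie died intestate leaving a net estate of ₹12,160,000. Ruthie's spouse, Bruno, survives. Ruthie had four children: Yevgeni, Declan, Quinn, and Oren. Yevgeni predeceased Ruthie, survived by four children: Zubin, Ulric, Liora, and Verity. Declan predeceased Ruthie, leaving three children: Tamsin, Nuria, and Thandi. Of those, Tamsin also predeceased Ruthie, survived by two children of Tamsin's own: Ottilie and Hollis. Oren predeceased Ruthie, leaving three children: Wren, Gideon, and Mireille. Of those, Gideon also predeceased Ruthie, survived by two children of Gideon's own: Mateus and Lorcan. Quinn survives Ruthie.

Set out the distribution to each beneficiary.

Bruno takes one-quarter of ₹12,160,000 = ₹3,040,000. The remaining ₹9,120,000 passes to the descendants.
The descendants' portion (₹9,120,000) is divided at the children's generation into 4 shares of ₹2,280,000. Quinn takes ₹2,280,000. The 3 shares of the deceased (Yevgeni, Declan, and Oren) are combined into a pool of ₹6,840,000.
That pool (₹6,840,000) is divided at the grandchildren's generation into 10 shares of ₹684,000. Zubin, Ulric, Liora, Verity, Nuria, Thandi, Wren, and Mireille each take ₹684,000. The 2 shares of the deceased (Tamsin and Gideon) are combined into a pool of ₹1,368,000.
That pool (₹1,368,000) is divided at the great-grandchildren's generation equally among Ottilie, Hollis, Mateus, and Lorcan: ₹342,000 each.

Bruno: ₹3,040,000; Zubin: ₹684,000; Ulric: ₹684,000; Liora: ₹684,000; Verity: ₹684,000; Ottilie: ₹342,000; Hollis: ₹342,000; Nuria: ₹684,000; Thandi: ₹684,000; Quinn: ₹2,280,000; Wren: ₹684,000; Mateus: ₹342,000; Lorcan: ₹342,000; Mireille: ₹684,000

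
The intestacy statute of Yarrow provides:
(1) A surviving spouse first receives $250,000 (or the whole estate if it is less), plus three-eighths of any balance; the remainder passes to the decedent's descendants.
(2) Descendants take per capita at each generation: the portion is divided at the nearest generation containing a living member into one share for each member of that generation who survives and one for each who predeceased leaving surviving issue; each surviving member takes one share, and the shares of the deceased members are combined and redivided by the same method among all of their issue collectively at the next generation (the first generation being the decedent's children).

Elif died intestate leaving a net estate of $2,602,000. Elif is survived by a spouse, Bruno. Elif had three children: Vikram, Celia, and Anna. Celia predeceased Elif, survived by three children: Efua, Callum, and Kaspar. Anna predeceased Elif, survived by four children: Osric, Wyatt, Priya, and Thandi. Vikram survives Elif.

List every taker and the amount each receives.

Bruno: $1,132,000; Vikram: $490,000; Efua: $140,000; Callum: $140,000; Kaspar: $140,000; Osric: $140,000; Wyatt: $140,000; Priya: $140,000; Thandi: $140,000

Bruno first takes $250,000, leaving a balance of $2,352,000. Bruno then takes three-eighths of the balance ($882,000), for a total of $1,132,000. The remaining $1,470,000 passes to the descendants.
The descendants' portion ($1,470,000) is divided at the children's generation into 3 shares of $490,000. Vikram takes $490,000. The 2 shares of the deceased (Celia and Anna) are combined into a pool of $980,000.
That pool ($980,000) is divided at the grandchildren's generation equally among Efua, Callum, Kaspar, Osric, Wyatt, Priya, and Thandi: $140,000 each.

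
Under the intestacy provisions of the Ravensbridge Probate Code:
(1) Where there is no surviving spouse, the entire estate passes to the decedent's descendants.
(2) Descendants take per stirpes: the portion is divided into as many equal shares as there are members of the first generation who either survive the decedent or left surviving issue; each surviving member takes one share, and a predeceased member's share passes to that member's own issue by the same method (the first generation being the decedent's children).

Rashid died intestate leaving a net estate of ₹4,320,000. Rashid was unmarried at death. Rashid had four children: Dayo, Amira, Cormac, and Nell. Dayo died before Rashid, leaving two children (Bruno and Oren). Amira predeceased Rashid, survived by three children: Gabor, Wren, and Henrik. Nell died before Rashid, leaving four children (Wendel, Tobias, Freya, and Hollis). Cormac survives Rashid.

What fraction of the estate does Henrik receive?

Henrik receives 1/12 of the estate.

The entire ₹4,320,000 passes to the descendants.
That amount (₹4,320,000) is divided into 4 shares of ₹1,080,000: Cormac takes ₹1,080,000; Dayo's ₹1,080,000 share passes to Dayo's issue; Amira's ₹1,080,000 share passes to Amira's issue; Nell's ₹1,080,000 share passes to Nell's issue.
Dayo's share (₹1,080,000) is divided into 2 shares of ₹540,000: Bruno and Oren each take ₹540,000.
Amira's share (₹1,080,000) is divided into 3 shares of ₹360,000: Gabor, Wren, and Henrik each take ₹360,000.
Nell's share (₹1,080,000) is divided into 4 shares of ₹270,000: Wendel, Tobias, Freya, and Hollis each take ₹270,000.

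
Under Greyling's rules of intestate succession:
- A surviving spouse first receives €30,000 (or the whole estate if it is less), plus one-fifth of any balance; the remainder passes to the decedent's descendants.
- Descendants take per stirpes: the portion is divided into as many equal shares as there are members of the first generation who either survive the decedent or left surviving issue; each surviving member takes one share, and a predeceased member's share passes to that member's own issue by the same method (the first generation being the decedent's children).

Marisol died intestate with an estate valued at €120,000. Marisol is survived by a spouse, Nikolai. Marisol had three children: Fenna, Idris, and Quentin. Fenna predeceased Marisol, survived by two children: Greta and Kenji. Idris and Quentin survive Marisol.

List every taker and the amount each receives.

Nikolai: €48,000; Greta: €12,000; Kenji: €12,000; Idris: €24,000; Quentin: €24,000

Nikolai first takes €30,000, leaving a balance of €90,000. Nikolai then takes one-fifth of the balance (€18,000), for a total of €48,000. The remaining €72,000 passes to the descendants.
The descendants' portion (€72,000) is divided into 3 shares of €24,000: Idris and Quentin each take €24,000; Fenna's €24,000 share passes to Fenna's issue.
Fenna's share (€24,000) is divided into 2 shares of €12,000: Greta and Kenji each take €12,000.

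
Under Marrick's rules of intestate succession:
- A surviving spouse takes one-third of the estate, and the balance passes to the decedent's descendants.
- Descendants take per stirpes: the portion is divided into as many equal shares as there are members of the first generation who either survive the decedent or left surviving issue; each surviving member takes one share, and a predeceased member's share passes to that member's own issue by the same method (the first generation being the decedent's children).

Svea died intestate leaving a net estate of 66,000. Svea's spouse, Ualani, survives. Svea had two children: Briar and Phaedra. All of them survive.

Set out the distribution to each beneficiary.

Ualani: 22,000; Briar: 22,000; Phaedra: 22,000

Ualani takes one-third of 66,000 = 22,000. The remaining 44,000 passes to the descendants.
The descendants' portion (44,000) is divided into 2 shares of 22,000: Briar and Phaedra each take 22,000.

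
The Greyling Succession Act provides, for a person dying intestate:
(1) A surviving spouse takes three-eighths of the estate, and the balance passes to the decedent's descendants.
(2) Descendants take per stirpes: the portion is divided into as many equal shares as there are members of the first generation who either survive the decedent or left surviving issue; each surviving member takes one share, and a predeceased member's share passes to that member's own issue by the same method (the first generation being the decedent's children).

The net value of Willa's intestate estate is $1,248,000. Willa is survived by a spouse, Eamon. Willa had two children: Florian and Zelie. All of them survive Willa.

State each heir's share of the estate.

Eamon: $468,000; Florian: $390,000; Zelie: $390,000

Eamon takes three-eighths of $1,248,000 = $468,000. The remaining $780,000 passes to the descendants.
The descendants' portion ($780,000) is divided into 2 shares of $390,000: Florian and Zelie each take $390,000.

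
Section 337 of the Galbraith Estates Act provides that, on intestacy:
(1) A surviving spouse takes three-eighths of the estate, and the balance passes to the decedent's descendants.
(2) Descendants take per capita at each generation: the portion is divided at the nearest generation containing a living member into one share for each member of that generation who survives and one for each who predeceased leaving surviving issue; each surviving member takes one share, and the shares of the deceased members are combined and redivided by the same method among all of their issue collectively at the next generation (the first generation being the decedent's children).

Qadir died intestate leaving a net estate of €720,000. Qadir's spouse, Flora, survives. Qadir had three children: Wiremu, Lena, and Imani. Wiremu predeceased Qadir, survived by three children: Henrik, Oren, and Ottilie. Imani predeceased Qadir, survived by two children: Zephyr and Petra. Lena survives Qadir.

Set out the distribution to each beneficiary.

Flora takes three-eighths of €720,000 = €270,000. The remaining €450,000 passes to the descendants.
The descendants' portion (€450,000) is divided at the children's generation into 3 shares of €150,000. Lena takes €150,000. The 2 shares of the deceased (Wiremu and Imani) are combined into a pool of €300,000.
That pool (€300,000) is divided at the grandchildren's generation equally among Henrik, Oren, Ottilie, Zephyr, and Petra: €60,000 each.

Flora: €270,000; Henrik: €60,000; Oren: €60,000; Ottilie: €60,000; Lena: €150,000; Zephyr: €60,000; Petra: €60,000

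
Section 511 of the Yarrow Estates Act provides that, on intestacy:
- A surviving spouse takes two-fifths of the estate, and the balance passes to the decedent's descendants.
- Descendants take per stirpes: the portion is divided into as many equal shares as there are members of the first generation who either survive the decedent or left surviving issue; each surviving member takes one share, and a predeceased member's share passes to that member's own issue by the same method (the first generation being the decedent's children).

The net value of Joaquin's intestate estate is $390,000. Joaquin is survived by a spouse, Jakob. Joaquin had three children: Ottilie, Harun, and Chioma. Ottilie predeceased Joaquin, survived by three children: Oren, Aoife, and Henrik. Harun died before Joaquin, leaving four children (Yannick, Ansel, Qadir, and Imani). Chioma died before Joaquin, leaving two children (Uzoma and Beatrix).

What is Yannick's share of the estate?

Jakob takes two-fifths of $390,000 = $156,000. The remaining $234,000 passes to the descendants.
The descendants' portion ($234,000) is divided into 3 shares of $78,000: Ottilie's $78,000 share passes to Ottilie's issue; Harun's $78,000 share passes to Harun's issue; Chioma's $78,000 share passes to Chioma's issue.
Ottilie's share ($78,000) is divided into 3 shares of $26,000: Oren, Aoife, and Henrik each take $26,000.
Harun's share ($78,000) is divided into 4 shares of $19,500: Yannick, Ansel, Qadir, and Imani each take $19,500.
Chioma's share ($78,000) is divided into 2 shares of $39,000: Uzoma and Beatrix each take $39,000.

Yannick receives $19,500.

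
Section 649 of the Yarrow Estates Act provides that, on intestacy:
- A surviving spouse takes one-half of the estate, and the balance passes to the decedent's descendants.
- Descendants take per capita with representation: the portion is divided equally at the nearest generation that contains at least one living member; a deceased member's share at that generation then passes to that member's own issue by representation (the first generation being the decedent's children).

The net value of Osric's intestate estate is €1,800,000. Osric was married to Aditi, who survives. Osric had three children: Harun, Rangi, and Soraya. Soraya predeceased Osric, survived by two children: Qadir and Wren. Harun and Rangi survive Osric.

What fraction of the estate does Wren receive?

Aditi takes one-half of €1,800,000 = €900,000. The remaining €900,000 passes to the descendants.
The descendants' portion (€900,000) is divided into 3 shares of €300,000: Harun and Rangi each take €300,000; Soraya's €300,000 share passes to Soraya's issue.
Soraya's share (€300,000) is divided into 2 shares of €150,000: Qadir and Wren each take €150,000.

Wren receives 1/12 of the estate.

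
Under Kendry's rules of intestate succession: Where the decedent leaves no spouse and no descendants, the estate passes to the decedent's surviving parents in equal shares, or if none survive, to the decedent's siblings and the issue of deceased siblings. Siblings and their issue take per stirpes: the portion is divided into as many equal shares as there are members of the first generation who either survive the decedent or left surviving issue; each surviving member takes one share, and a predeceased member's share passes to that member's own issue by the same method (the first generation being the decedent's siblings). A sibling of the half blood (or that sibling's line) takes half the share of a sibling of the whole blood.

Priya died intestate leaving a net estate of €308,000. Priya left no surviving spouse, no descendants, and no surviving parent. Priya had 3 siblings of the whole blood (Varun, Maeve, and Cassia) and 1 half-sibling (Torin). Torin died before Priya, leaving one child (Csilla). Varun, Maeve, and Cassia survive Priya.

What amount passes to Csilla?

The entire €308,000 passes to the siblings and their issue.
Counting each half-blood sibling's line as half a unit, there are 7/2 units in €308,000, so one unit is €88,000. Whole-blood lines (Varun, Maeve, and Cassia) take €88,000 each; half-blood lines (Torin) take €44,000 each.
Torin's share (€44,000) passes entirely to Csilla.

Csilla receives €44,000.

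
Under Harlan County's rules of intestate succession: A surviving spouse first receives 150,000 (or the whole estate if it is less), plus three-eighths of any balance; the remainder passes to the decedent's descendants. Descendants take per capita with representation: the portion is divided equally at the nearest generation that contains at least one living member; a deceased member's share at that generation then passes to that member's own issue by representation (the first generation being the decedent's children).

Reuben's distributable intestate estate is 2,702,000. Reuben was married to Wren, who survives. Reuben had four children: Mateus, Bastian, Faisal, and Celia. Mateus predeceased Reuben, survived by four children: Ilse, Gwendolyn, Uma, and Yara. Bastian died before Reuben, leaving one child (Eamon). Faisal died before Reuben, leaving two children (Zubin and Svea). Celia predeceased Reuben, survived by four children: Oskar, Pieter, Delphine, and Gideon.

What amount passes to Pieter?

Pieter receives 145,000.

Wren first takes 150,000, leaving a balance of 2,552,000. Wren then takes three-eighths of the balance (957,000), for a total of 1,107,000. The remaining 1,595,000 passes to the descendants.
No child survives, so the initial division is made at the grandchildren's generation.
The descendants' portion (1,595,000) is divided into 11 shares of 145,000: Ilse, Gwendolyn, Uma, Yara, Eamon, Zubin, Svea, Oskar, Pieter, Delphine, and Gideon each take 145,000.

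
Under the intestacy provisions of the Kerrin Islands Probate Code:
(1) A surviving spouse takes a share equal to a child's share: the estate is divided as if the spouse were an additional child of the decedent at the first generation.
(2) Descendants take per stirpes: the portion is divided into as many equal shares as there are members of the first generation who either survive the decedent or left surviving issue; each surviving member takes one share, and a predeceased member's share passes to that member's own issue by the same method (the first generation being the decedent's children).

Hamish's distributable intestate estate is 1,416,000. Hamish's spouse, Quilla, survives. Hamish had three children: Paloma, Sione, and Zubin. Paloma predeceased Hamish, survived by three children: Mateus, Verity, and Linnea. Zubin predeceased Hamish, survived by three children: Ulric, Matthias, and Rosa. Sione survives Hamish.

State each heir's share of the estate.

The spouse counts as an additional share at the children's level, so there are 4 primary shares of 354,000. Quilla takes one such share (354,000).
The children's combined portion (1,062,000) is divided into 3 shares of 354,000: Sione takes 354,000; Paloma's 354,000 share passes to Paloma's issue; Zubin's 354,000 share passes to Zubin's issue.
Paloma's share (354,000) is divided into 3 shares of 118,000: Mateus, Verity, and Linnea each take 118,000.
Zubin's share (354,000) is divided into 3 shares of 118,000: Ulric, Matthias, and Rosa each take 118,000.

Quilla: 354,000; Mateus: 118,000; Verity: 118,000; Linnea: 118,000; Sione: 354,000; Ulric: 118,000; Matthias: 118,000; Rosa: 118,000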